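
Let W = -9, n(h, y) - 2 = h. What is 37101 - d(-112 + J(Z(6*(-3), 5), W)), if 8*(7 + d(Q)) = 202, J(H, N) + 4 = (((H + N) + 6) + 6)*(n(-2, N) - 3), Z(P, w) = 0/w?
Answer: 148331/4 ≈ 37083.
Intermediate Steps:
Z(P, w) = 0
n(h, y) = 2 + h
J(H, N) = -40 - 3*H - 3*N (J(H, N) = -4 + (((H + N) + 6) + 6)*((2 - 2) - 3) = -4 + ((6 + H + N) + 6)*(0 - 3) = -4 + (12 + H + N)*(-3) = -4 + (-36 - 3*H - 3*N) = -40 - 3*H - 3*N)
d(Q) = 73/4 (d(Q) = -7 + (⅛)*202 = -7 + 101/4 = 73/4)
37101 - d(-112 + J(Z(6*(-3), 5), W)) = 37101 - 1*73/4 = 37101 - 73/4 = 148331/4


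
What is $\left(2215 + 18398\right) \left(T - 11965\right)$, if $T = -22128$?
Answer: $-702759009$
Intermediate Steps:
$\left(2215 + 18398\right) \left(T - 11965\right) = \left(2215 + 18398\right) \left(-22128 - 11965\right) = 20613 \left(-34093\right) = -702759009$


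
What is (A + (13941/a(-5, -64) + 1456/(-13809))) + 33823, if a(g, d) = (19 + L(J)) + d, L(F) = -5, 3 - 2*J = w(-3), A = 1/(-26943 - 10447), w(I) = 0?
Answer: 43298566457807/1290796275 ≈ 33544.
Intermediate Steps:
A = -1/37390 (A = 1/(-37390) = -1/37390 ≈ -2.6745e-5)
J = 3/2 (J = 3/2 - ½*0 = 3/2 + 0 = 3/2 ≈ 1.5000)
a(g, d) = 14 + d (a(g, d) = (19 - 5) + d = 14 + d)
(A + (13941/a(-5, -64) + 1456/(-13809))) + 33823 = (-1/37390 + (13941/(14 - 64) + 1456/(-13809))) + 33823 = (-1/37390 + (13941/(-50) + 1456*(-1/13809))) + 33823 = (-1/37390 + (13941*(-1/50) - 1456/13809)) + 33823 = (-1/37390 + (-13941/50 - 1456/13809)) + 33823 = (-1/37390 - 192584069/690450) + 33823 = -360035951518/1290796275 + 33823 = 43298566457807/1290796275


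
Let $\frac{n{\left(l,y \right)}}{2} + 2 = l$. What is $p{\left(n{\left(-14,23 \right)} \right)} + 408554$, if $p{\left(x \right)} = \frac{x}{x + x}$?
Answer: $\frac{817109}{2} \approx 4.0855 \cdot 10^{5}$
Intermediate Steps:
$n{\left(l,y \right)} = -4 + 2 l$
$p{\left(x \right)} = \frac{1}{2}$ ($p{\left(x \right)} = \frac{x}{2 x} = x \frac{1}{2 x} = \frac{1}{2}$)
$p{\left(n{\left(-14,23 \right)} \right)} + 408554 = \frac{1}{2} + 408554 = \frac{817109}{2}$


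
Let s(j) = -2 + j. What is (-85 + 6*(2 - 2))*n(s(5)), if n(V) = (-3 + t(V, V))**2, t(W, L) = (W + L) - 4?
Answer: -85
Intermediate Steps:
t(W, L) = -4 + L + W (t(W, L) = (L + W) - 4 = -4 + L + W)
n(V) = (-7 + 2*V)**2 (n(V) = (-3 + (-4 + V + V))**2 = (-3 + (-4 + 2*V))**2 = (-7 + 2*V)**2)
(-85 + 6*(2 - 2))*n(s(5)) = (-85 + 6*(2 - 2))*(-7 + 2*(-2 + 5))**2 = (-85 + 6*0)*(-7 + 2*3)**2 = (-85 + 0)*(-7 + 6)**2 = -85*(-1)**2 = -85*1 = -85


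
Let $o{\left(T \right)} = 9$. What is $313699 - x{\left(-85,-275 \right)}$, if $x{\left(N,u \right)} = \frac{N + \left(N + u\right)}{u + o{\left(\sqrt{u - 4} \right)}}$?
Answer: $\frac{83443489}{266} \approx 3.137 \cdot 10^{5}$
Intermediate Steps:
$x{\left(N,u \right)} = \frac{u + 2 N}{9 + u}$ ($x{\left(N,u \right)} = \frac{N + \left(N + u\right)}{u + 9} = \frac{u + 2 N}{9 + u}$)
$313699 - x{\left(-85,-275 \right)} = 313699 - \frac{-275 + 2 \left(-85\right)}{9 - 275} = 313699 - \frac{-275 - 170}{-266} = 313699 - \left(- \frac{1}{266}\right) \left(-445\right) = 313699 - \frac{445}{266} = \frac{83443489}{266}$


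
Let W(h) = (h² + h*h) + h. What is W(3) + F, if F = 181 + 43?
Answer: 245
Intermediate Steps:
W(h) = h + 2*h² (W(h) = (h² + h²) + h = 2*h² + h = h + 2*h²)
F = 224
W(3) + F = 3*(1 + 2*3) + 224 = 3*(1 + 6) + 224 = 3*7 + 224 = 21 + 224 = 245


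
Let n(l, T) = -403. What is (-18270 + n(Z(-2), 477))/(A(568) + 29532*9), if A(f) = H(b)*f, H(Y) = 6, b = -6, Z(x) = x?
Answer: -18673/269196 ≈ -0.069366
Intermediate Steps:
A(f) = 6*f
(-18270 + n(Z(-2), 477))/(A(568) + 29532*9) = (-18270 - 403)/(6*568 + 29532*9) = -18673/(3408 + 265788) = -18673/269196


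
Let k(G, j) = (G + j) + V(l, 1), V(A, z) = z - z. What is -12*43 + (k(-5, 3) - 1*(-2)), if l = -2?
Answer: -516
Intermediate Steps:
V(A, z) = 0
k(G, j) = G + j (k(G, j) = (G + j) + 0 = G + j)
-12*43 + (k(-5, 3) - 1*(-2)) = -12*43 + ((-5 + 3) - 1*(-2)) = -516 + (-2 + 2) = -516 + 0 = -516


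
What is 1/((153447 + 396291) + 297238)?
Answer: 1/846976 ≈ 1.1807e-6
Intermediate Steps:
1/((153447 + 396291) + 297238) = 1/(549738 + 297238) = 1/846976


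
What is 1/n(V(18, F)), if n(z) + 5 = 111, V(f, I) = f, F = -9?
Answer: 1/106 ≈ 0.0094340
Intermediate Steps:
n(z) = 106 (n(z) = -5 + 111 = 106)
1/n(V(18, F)) = 1/106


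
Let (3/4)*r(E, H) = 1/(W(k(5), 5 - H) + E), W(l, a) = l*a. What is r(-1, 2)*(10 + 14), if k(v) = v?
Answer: 16/7 ≈ 2.2857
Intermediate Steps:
W(l, a) = a*l
r(E, H) = 4/(3*(25 + E - 5*H)) (r(E, H) = 4/(3*((5 - H)*5 + E)) = 4/(3*((25 - 5*H) + E)) = 4/(3*(25 + E - 5*H)))
r(-1, 2)*(10 + 14) = (4/(3*(25 - 1 - 5*2)))*(10 + 14) = (4/(3*(25 - 1 - 10)))*24 = ((4/3)/14)*24 = ((4/3)*(1/14))*24 = (2/21)*24 = 16/7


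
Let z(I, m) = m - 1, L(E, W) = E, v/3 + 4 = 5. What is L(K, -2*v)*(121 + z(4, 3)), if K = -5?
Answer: -615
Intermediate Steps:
v = 3 (v = -12 + 3*5 = -12 + 15 = 3)
z(I, m) = -1 + m
L(K, -2*v)*(121 + z(4, 3)) = -5*(121 + (-1 + 3)) = -5*(121 + 2) = -5*123 = -615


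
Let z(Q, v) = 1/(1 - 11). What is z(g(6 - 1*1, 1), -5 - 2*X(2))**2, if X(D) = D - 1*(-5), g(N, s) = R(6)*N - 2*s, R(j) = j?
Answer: 1/100 ≈ 0.010000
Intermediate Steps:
g(N, s) = -2*s + 6*N (g(N, s) = 6*N - 2*s = -2*s + 6*N)
X(D) = 5 + D (X(D) = D + 5 = 5 + D)
z(Q, v) = -1/10 (z(Q, v) = 1/(-10) = -1/10)
z(g(6 - 1*1, 1), -5 - 2*X(2))**2 = (-1/10)**2 = 1/100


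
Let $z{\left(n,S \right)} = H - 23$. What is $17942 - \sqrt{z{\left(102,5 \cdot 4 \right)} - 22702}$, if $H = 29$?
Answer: $17942 - 2 i \sqrt{5674} \approx 17942.0 - 150.65 i$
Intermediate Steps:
$z{\left(n,S \right)} = 6$ ($z{\left(n,S \right)} = 29 - 23 = 6$)
$17942 - \sqrt{z{\left(102,5 \cdot 4 \right)} - 22702} = 17942 - \sqrt{6 - 22702} = 17942 - \sqrt{-22696} = 17942 - 2 i \sqrt{5674}$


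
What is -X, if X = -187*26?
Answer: 4862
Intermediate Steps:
X = -4862
-X = -1*(-4862) = 4862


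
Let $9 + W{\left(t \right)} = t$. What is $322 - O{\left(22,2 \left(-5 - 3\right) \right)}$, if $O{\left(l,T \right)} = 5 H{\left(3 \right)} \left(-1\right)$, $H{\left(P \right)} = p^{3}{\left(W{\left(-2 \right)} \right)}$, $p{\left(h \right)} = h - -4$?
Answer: $-1393$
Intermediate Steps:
$W{\left(t \right)} = -9 + t$
$p{\left(h \right)} = 4 + h$ ($p{\left(h \right)} = h + 4 = 4 + h$)
$H{\left(P \right)} = -343$ ($H{\left(P \right)} = \left(4 - 11\right)^{3} = \left(-7\right)^{3} = -343$)
$O{\left(l,T \right)} = 1715$ ($O{\left(l,T \right)} = 5 \left(-343\right) \left(-1\right) = \left(-1715\right) \left(-1\right) = 1715$)
$322 - O{\left(22,2 \left(-5 - 3\right) \right)} = 322 - 1715 = -1393$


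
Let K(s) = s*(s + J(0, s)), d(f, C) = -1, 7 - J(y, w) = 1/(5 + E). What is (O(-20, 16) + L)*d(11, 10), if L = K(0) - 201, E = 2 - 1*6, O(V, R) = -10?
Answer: 211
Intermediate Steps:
E = -4 (E = 2 - 6 = -4)
J(y, w) = 6 (J(y, w) = 7 - 1/(5 - 4) = 7 - 1/1 = 7 - 1*1 = 7 - 1 = 6)
K(s) = s*(6 + s) (K(s) = s*(s + 6) = s*(6 + s))
L = -201 (L = 0*(6 + 0) - 201 = 0*6 - 201 = 0 - 201 = -201)
(O(-20, 16) + L)*d(11, 10) = (-10 - 201)*(-1) = -211*(-1) = 211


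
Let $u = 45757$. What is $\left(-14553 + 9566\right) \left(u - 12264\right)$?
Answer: $-167029591$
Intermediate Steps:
$\left(-14553 + 9566\right) \left(u - 12264\right) = \left(-14553 + 9566\right) \left(45757 - 12264\right) = \left(-4987\right) 33493 = -167029591$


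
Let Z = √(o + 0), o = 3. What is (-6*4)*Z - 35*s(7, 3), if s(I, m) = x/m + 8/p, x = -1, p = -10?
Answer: 119/3 - 24*√3 ≈ -1.9026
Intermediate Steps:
s(I, m) = -⅘ - 1/m (s(I, m) = -1/m + 8/(-10) = -1/m + 8*(-⅒) = -1/m - ⅘ = -⅘ - 1/m)
Z = √3 (Z = √(3 + 0) = √3 ≈ 1.7320)
(-6*4)*Z - 35*s(7, 3) = (-6*4)*√3 - 35*(-⅘ - 1/3) = -24*√3 - 35*(-⅘ - 1*⅓) = -24*√3 - 35*(-⅘ - ⅓) = -24*√3 - 35*(-17/15) = -24*√3 + 119/3 = 119/3 - 24*√3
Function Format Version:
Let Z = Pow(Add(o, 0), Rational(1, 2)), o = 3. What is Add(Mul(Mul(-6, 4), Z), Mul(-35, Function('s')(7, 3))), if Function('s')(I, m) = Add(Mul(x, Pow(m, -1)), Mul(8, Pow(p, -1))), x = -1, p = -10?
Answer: Add(Rational(119, 3), Mul(-24, Pow(3, Rational(1, 2)))) ≈ -1.9026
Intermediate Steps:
Function('s')(I, m) = Add(Rational(-4, 5), Mul(-1, Pow(m, -1))) (Function('s')(I, m) = Add(Mul(-1, Pow(m, -1)), Mul(8, Pow(-10, -1))) = Add(Mul(-1, Pow(m, -1)), Mul(8, Rational(-1, 10))) = Add(Mul(-1, Pow(m, -1)), Rational(-4, 5)) = Add(Rational(-4, 5), Mul(-1, Pow(m, -1))))
Z = Pow(3, Rational(1, 2)) (Z = Pow(Add(3, 0), Rational(1, 2)) = Pow(3, Rational(1, 2)) ≈ 1.7320)
Add(Mul(Mul(-6, 4), Z), Mul(-35, Function('s')(7, 3))) = Add(Mul(Mul(-6, 4), Pow(3, Rational(1, 2))), Mul(-35, Add(Rational(-4, 5), Mul(-1, Pow(3, -1))))) = Add(Mul(-24, Pow(3, Rational(1, 2))), Mul(-35, Add(Rational(-4, 5), Mul(-1, Rational(1, 3))))) = Add(Mul(-24, Pow(3, Rational(1, 2))), Mul(-35, Add(Rational(-4, 5), Rational(-1, 3)))) = Add(Mul(-24, Pow(3, Rational(1, 2))), Mul(-35, Rational(-17, 15))) = Add(Mul(-24, Pow(3, Rational(1, 2))), Rational(119, 3)) = Add(Rational(119, 3), Mul(-24, Pow(3, Rational(1, 2))))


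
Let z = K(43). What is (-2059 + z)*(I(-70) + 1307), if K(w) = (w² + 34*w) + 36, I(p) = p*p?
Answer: 7994616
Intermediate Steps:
I(p) = p²
K(w) = 36 + w² + 34*w
z = 3347 (z = 36 + 43² + 34*43 = 36 + 1849 + 1462 = 3347)
(-2059 + z)*(I(-70) + 1307) = (-2059 + 3347)*((-70)² + 1307) = 1288*(4900 + 1307) = 1288*6207 = 7994616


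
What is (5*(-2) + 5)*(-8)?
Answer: 40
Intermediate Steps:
(5*(-2) + 5)*(-8) = (-10 + 5)*(-8) = -5*(-8) = 40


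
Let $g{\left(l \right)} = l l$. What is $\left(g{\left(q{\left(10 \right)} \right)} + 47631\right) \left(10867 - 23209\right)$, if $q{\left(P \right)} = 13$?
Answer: $-589947600$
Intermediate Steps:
$g{\left(l \right)} = l^{2}$
$\left(g{\left(q{\left(10 \right)} \right)} + 47631\right) \left(10867 - 23209\right) = \left(13^{2} + 47631\right) \left(10867 - 23209\right) = \left(169 + 47631\right) \left(-12342\right) = 47800 \left(-12342\right) = -589947600$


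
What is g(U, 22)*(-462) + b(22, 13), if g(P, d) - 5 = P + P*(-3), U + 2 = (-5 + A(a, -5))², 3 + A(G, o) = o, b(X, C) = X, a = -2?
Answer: 152020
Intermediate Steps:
A(G, o) = -3 + o
U = 167 (U = -2 + (-5 + (-3 - 5))² = -2 + (-5 - 8)² = -2 + (-13)² = -2 + 169 = 167)
g(P, d) = 5 - 2*P (g(P, d) = 5 + (P + P*(-3)) = 5 + (P - 3*P) = 5 - 2*P)
g(U, 22)*(-462) + b(22, 13) = (5 - 2*167)*(-462) + 22 = (5 - 334)*(-462) + 22 = -329*(-462) + 22 = 151998 + 22 = 152020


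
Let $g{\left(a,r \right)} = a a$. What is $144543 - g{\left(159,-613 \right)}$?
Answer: $119262$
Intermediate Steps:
$g{\left(a,r \right)} = a^{2}$
$144543 - g{\left(159,-613 \right)} = 144543 - 159^{2} = 144543 - 25281 = 119262$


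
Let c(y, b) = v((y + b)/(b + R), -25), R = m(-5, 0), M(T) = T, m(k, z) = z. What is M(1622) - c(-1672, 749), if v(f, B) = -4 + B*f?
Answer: 1194799/749 ≈ 1595.2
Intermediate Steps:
R = 0
c(y, b) = -4 - 25*(b + y)/b (c(y, b) = -4 - 25*(y + b)/(b + 0) = -4 - 25*(b + y)/b)
M(1622) - c(-1672, 749) = 1622 - (-29 - 25*(-1672)/749) = 1622 - (-29 - 25*(-1672)*1/749) = 1622 - (-29 + 41800/749) = 1622 - 1*20079/749 = 1622 - 20079/749 = 1194799/749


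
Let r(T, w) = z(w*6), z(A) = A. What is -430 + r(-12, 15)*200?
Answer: 17570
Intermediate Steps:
r(T, w) = 6*w (r(T, w) = w*6 = 6*w)
-430 + r(-12, 15)*200 = -430 + (6*15)*200 = -430 + 90*200 = -430 + 18000 = 17570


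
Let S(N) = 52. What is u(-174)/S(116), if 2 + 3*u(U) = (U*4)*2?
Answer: -697/78 ≈ -8.9359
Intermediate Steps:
u(U) = -2/3 + 8*U/3 (u(U) = -2/3 + ((U*4)*2)/3 = -2/3 + ((4*U)*2)/3 = -2/3 + (8*U)/3 = -2/3 + 8*U/3)
u(-174)/S(116) = (-2/3 + (8/3)*(-174))/52 = (-2/3 - 464)*(1/52) = -1394/3*1/52 = -697/78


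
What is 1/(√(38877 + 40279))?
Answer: √19789/39578 ≈ 0.0035543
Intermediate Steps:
1/(√(38877 + 40279)) = 1/(√79156) = 1/(2*√19789) = √19789/39578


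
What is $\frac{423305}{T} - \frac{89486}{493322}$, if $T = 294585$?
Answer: $\frac{18246443590}{14532526137} \approx 1.2556$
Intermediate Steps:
$\frac{423305}{T} - \frac{89486}{493322} = \frac{423305}{294585} - \frac{89486}{493322} = 423305 \cdot \frac{1}{294585} - \frac{44743}{246661} = \frac{84661}{58917} - \frac{44743}{246661} = \frac{18246443590}{14532526137}$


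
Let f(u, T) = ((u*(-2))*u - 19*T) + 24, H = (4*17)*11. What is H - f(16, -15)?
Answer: 951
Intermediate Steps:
H = 748 (H = 68*11 = 748)
f(u, T) = 24 - 19*T - 2*u**2 (f(u, T) = ((-2*u)*u - 19*T) + 24 = (-2*u**2 - 19*T) + 24 = (-19*T - 2*u**2) + 24 = 24 - 19*T - 2*u**2)
H - f(16, -15) = 748 - (24 - 19*(-15) - 2*16**2) = 748 - (24 + 285 - 2*256) = 748 - (24 + 285 - 512) = 748 - 1*(-203) = 748 + 203 = 951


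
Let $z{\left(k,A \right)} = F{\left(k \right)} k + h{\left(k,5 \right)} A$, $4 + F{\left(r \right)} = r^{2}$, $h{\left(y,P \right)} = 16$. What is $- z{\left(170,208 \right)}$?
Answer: $-4915648$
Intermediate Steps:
$F{\left(r \right)} = -4 + r^{2}$
$z{\left(k,A \right)} = 16 A + k \left(-4 + k^{2}\right)$ ($z{\left(k,A \right)} = \left(-4 + k^{2}\right) k + 16 A = k \left(-4 + k^{2}\right) + 16 A = 16 A + k \left(-4 + k^{2}\right)$)
$- z{\left(170,208 \right)} = - (16 \cdot 208 + 170 \left(-4 + 170^{2}\right)) = - (3328 + 170 \left(-4 + 28900\right)) = - (3328 + 170 \cdot 28896) = - (3328 + 4912320) = \left(-1\right) 4915648 = -4915648$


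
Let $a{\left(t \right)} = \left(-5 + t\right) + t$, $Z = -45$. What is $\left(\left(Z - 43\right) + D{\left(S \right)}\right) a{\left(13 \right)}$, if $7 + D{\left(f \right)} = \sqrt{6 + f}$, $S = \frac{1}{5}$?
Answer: $-1995 + \frac{21 \sqrt{155}}{5} \approx -1942.7$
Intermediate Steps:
$S = \frac{1}{5} \approx 0.2$
$D{\left(f \right)} = -7 + \sqrt{6 + f}$
$a{\left(t \right)} = -5 + 2 t$
$\left(\left(Z - 43\right) + D{\left(S \right)}\right) a{\left(13 \right)} = \left(\left(-45 - 43\right) - \left(7 - \sqrt{6 + \frac{1}{5}}\right)\right) \left(-5 + 2 \cdot 13\right) = \left(\left(-45 - 43\right) - \left(7 - \sqrt{\frac{31}{5}}\right)\right) \left(-5 + 26\right) = \left(-88 - \left(7 - \frac{\sqrt{155}}{5}\right)\right) 21 = \left(-95 + \frac{\sqrt{155}}{5}\right) 21 = -1995 + \frac{21 \sqrt{155}}{5}$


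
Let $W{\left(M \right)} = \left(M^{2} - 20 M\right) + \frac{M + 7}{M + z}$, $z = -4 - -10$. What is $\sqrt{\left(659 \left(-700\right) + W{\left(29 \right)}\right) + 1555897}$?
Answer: $\frac{\sqrt{1341202310}}{35} \approx 1046.4$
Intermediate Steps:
$z = 6$ ($z = -4 + 10 = 6$)
$W{\left(M \right)} = M^{2} - 20 M + \frac{7 + M}{6 + M}$ ($W{\left(M \right)} = \left(M^{2} - 20 M\right) + \frac{M + 7}{M + 6} = \left(M^{2} - 20 M\right) + \frac{7 + M}{6 + M} = M^{2} - 20 M + \frac{7 + M}{6 + M}$)
$\sqrt{\left(659 \left(-700\right) + W{\left(29 \right)}\right) + 1555897} = \sqrt{\left(659 \left(-700\right) + \frac{7 + 29^{3} - 3451 - 14 \cdot 29^{2}}{6 + 29}\right) + 1555897} = \sqrt{\left(-461300 + \frac{7 + 24389 - 3451 - 11774}{35}\right) + 1555897} = \sqrt{\left(-461300 + \frac{1}{35} \cdot 9171\right) + 1555897} = \sqrt{\left(-461300 + \frac{9171}{35}\right) + 1555897} = \sqrt{- \frac{16136329}{35} + 1555897} = \sqrt{\frac{38320066}{35}} = \frac{\sqrt{1341202310}}{35}$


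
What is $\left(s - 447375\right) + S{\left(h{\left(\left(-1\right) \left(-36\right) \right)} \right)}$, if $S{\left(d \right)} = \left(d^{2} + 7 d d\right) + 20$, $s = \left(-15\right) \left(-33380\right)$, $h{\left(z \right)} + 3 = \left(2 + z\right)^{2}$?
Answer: $16665193$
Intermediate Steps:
$h{\left(z \right)} = -3 + \left(2 + z\right)^{2}$
$s = 500700$
$S{\left(d \right)} = 20 + 8 d^{2}$ ($S{\left(d \right)} = \left(d^{2} + 7 d^{2}\right) + 20 = 8 d^{2} + 20 = 20 + 8 d^{2}$)
$\left(s - 447375\right) + S{\left(h{\left(\left(-1\right) \left(-36\right) \right)} \right)} = \left(500700 - 447375\right) + \left(20 + 8 \left(-3 + \left(2 - -36\right)^{2}\right)^{2}\right) = 53325 + \left(20 + 8 \left(-3 + \left(2 + 36\right)^{2}\right)^{2}\right) = 53325 + \left(20 + 8 \left(-3 + 38^{2}\right)^{2}\right) = 53325 + \left(20 + 8 \left(-3 + 1444\right)^{2}\right) = 53325 + \left(20 + 8 \cdot 1441^{2}\right) = 53325 + \left(20 + 8 \cdot 2076481\right) = 53325 + \left(20 + 16611848\right) = 53325 + 16611868 = 16665193$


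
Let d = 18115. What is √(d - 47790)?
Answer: 5*I*√1187 ≈ 172.26*I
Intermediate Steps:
√(d - 47790) = √(18115 - 47790) = √(-29675) = 5*I*√1187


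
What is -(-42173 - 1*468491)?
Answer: 510664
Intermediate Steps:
-(-42173 - 1*468491) = -(-42173 - 468491) = -1*(-510664) = 510664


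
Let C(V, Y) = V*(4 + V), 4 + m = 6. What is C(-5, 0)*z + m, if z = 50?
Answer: 252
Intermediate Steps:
m = 2 (m = -4 + 6 = 2)
C(-5, 0)*z + m = -5*(4 - 5)*50 + 2 = -5*(-1)*50 + 2 = 5*50 + 2 = 250 + 2 = 252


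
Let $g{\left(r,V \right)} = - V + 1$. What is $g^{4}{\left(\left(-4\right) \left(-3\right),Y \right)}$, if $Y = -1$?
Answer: $16$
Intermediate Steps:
$g{\left(r,V \right)} = 1 - V$
$g^{4}{\left(\left(-4\right) \left(-3\right),Y \right)} = \left(1 - -1\right)^{4} = \left(1 + 1\right)^{4} = 2^{4} = 16$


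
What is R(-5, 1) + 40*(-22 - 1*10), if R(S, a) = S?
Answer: -1285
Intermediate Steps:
R(-5, 1) + 40*(-22 - 1*10) = -5 + 40*(-22 - 1*10) = -5 + 40*(-22 - 10) = -5 + 40*(-32) = -5 - 1280 = -1285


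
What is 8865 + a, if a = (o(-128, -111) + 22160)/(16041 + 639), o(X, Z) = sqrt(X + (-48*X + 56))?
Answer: 3697259/417 + sqrt(1518)/8340 ≈ 8866.3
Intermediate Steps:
o(X, Z) = sqrt(56 - 47*X) (o(X, Z) = sqrt(X + (56 - 48*X)) = sqrt(56 - 47*X))
a = 554/417 + sqrt(1518)/8340 (a = (sqrt(56 - 47*(-128)) + 22160)/(16041 + 639) = (sqrt(56 + 6016) + 22160)/16680 = (sqrt(6072) + 22160)*(1/16680) = (2*sqrt(1518) + 22160)*(1/16680) = (22160 + 2*sqrt(1518))*(1/16680) = 554/417 + sqrt(1518)/8340 ≈ 1.3332)
8865 + a = 8865 + (554/417 + sqrt(1518)/8340) = 3697259/417 + sqrt(1518)/8340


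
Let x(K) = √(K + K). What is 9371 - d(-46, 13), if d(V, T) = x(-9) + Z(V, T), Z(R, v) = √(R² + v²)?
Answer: 9371 - √2285 - 3*I*√2 ≈ 9323.2 - 4.2426*I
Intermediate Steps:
x(K) = √2*√K (x(K) = √(2*K) = √2*√K)
d(V, T) = √(T² + V²) + 3*I*√2 (d(V, T) = √2*√(-9) + √(V² + T²) = √2*(3*I) + √(T² + V²) = 3*I*√2 + √(T² + V²) = √(T² + V²) + 3*I*√2)
9371 - d(-46, 13) = 9371 - (√(13² + (-46)²) + 3*I*√2) = 9371 - (√(169 + 2116) + 3*I*√2) = 9371 - (√2285 + 3*I*√2) = 9371 + (-√2285 - 3*I*√2) = 9371 - √2285 - 3*I*√2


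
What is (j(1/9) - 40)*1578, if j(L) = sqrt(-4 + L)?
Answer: -63120 + 526*I*sqrt(35) ≈ -63120.0 + 3111.9*I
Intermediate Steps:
(j(1/9) - 40)*1578 = (sqrt(-4 + 1/9) - 40)*1578 = (sqrt(-35/9) - 40)*1578 = (I*sqrt(35)/3 - 40)*1578 = (-40 + I*sqrt(35)/3)*1578 = -63120 + 526*I*sqrt(35)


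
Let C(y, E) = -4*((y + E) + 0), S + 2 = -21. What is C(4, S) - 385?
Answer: -309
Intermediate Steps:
S = -23 (S = -2 - 21 = -23)
C(y, E) = -4*E - 4*y (C(y, E) = -4*((E + y) + 0) = -4*(E + y) = -4*E - 4*y)
C(4, S) - 385 = (-4*(-23) - 4*4) - 385 = (92 - 16) - 385 = 76 - 385 = -309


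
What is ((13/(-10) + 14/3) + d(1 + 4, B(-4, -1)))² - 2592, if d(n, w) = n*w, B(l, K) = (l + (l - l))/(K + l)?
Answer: -2283959/900 ≈ -2537.7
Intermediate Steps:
B(l, K) = l/(K + l) (B(l, K) = (l + 0)/(K + l) = l/(K + l))
((13/(-10) + 14/3) + d(1 + 4, B(-4, -1)))² - 2592 = ((13/(-10) + 14/3) + (1 + 4)*(-4/(-1 - 4)))² - 2592 = ((13*(-⅒) + 14*(⅓)) + 5*(-4/(-5)))² - 2592 = ((-13/10 + 14/3) + 5*(-4*(-⅕)))² - 2592 = (101/30 + 5*(⅘))² - 2592 = (101/30 + 4)² - 2592 = (221/30)² - 2592 = 48841/900 - 2592 = -2283959/900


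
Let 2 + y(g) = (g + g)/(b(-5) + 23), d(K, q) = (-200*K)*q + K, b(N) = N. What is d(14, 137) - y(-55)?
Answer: -3452201/9 ≈ -3.8358e+5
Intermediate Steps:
d(K, q) = K - 200*K*q (d(K, q) = -200*K*q + K = K - 200*K*q)
y(g) = -2 + g/9 (y(g) = -2 + (g + g)/(-5 + 23) = -2 + (2*g)/18 = -2 + (2*g)*(1/18) = -2 + g/9)
d(14, 137) - y(-55) = 14*(1 - 200*137) - (-2 + (1/9)*(-55)) = 14*(1 - 27400) - (-2 - 55/9) = 14*(-27399) - 1*(-73/9) = -383586 + 73/9 = -3452201/9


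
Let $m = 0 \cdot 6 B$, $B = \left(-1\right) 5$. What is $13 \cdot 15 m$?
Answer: $0$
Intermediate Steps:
$B = -5$
$m = 0$ ($m = 0 \cdot 6 \left(-5\right) = 0 \left(-5\right) = 0$)
$13 \cdot 15 m = 13 \cdot 15 \cdot 0 = 195 \cdot 0 = 0$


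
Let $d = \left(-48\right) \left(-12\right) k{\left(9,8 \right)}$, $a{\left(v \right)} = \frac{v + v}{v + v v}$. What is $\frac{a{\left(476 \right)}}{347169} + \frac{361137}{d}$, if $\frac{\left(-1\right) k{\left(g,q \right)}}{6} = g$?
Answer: $- \frac{738322807133}{63590251392} \approx -11.611$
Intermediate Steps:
$k{\left(g,q \right)} = - 6 g$
$a{\left(v \right)} = \frac{2 v}{v + v^{2}}$
$d = -31104$ ($d = \left(-48\right) \left(-12\right) \left(\left(-6\right) 9\right) = 576 \left(-54\right) = -31104$)
$\frac{a{\left(476 \right)}}{347169} + \frac{361137}{d} = \frac{2 \frac{1}{1 + 476}}{347169} + \frac{361137}{-31104} = \frac{2}{477} \cdot \frac{1}{347169} + 361137 \left(- \frac{1}{31104}\right) = 2 \cdot \frac{1}{477} \cdot \frac{1}{347169} - \frac{120379}{10368} = \frac{2}{477} \cdot \frac{1}{347169} - \frac{120379}{10368} = \frac{2}{165599613} - \frac{120379}{10368} = - \frac{738322807133}{63590251392}$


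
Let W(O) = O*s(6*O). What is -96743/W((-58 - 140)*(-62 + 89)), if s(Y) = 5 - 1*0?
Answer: 96743/26730 ≈ 3.6193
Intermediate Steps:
s(Y) = 5 (s(Y) = 5 + 0 = 5)
W(O) = 5*O (W(O) = O*5 = 5*O)
-96743/W((-58 - 140)*(-62 + 89)) = -96743*1/(5*(-62 + 89)*(-58 - 140)) = -96743/(5*(-198*27)) = -96743/(5*(-5346)) = -96743/(-26730) = -96743*(-1/26730) = 96743/26730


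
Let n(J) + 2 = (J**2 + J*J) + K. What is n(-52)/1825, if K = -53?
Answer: 5353/1825 ≈ 2.9332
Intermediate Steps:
n(J) = -55 + 2*J**2 (n(J) = -2 + ((J**2 + J*J) - 53) = -2 + ((J**2 + J**2) - 53) = -2 + (2*J**2 - 53) = -2 + (-53 + 2*J**2) = -55 + 2*J**2)
n(-52)/1825 = (-55 + 2*(-52)**2)/1825 = (-55 + 2*2704)*(1/1825) = (-55 + 5408)*(1/1825) = 5353*(1/1825) = 5353/1825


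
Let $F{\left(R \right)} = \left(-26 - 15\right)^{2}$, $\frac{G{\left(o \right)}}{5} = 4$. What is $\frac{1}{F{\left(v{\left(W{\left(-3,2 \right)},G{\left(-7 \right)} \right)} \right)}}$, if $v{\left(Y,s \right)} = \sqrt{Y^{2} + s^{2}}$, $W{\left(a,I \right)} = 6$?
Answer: $\frac{1}{1681} \approx 0.00059488$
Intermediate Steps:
$G{\left(o \right)} = 20$ ($G{\left(o \right)} = 5 \cdot 4 = 20$)
$F{\left(R \right)} = 1681$ ($F{\left(R \right)} = \left(-41\right)^{2} = 1681$)
$\frac{1}{F{\left(v{\left(W{\left(-3,2 \right)},G{\left(-7 \right)} \right)} \right)}} = \frac{1}{1681}$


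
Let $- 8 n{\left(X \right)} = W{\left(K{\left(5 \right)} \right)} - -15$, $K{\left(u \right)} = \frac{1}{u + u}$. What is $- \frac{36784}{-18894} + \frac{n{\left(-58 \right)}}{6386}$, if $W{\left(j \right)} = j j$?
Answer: $\frac{93946869653}{48262833600} \approx 1.9466$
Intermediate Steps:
$K{\left(u \right)} = \frac{1}{2 u}$
$W{\left(j \right)} = j^{2}$
$n{\left(X \right)} = - \frac{1501}{800}$ ($n{\left(X \right)} = - \frac{\left(\frac{1}{2 \cdot 5}\right)^{2} - -15}{8} = - \frac{\left(\frac{1}{2} \cdot \frac{1}{5}\right)^{2} + 15}{8} = - \frac{\left(\frac{1}{10}\right)^{2} + 15}{8} = - \frac{\frac{1}{100} + 15}{8} = \left(- \frac{1}{8}\right) \frac{1501}{100} = - \frac{1501}{800}$)
$- \frac{36784}{-18894} + \frac{n{\left(-58 \right)}}{6386} = - \frac{36784}{-18894} - \frac{1501}{800 \cdot 6386} = \left(-36784\right) \left(- \frac{1}{18894}\right) - \frac{1501}{5108800} = \frac{18392}{9447} - \frac{1501}{5108800} = \frac{93946869653}{48262833600}$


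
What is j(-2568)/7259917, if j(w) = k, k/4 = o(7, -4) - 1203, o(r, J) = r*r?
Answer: -4616/7259917 ≈ -0.00063582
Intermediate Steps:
o(r, J) = r²
k = -4616 (k = 4*(7² - 1203) = 4*(49 - 1203) = 4*(-1154) = -4616)
j(w) = -4616
j(-2568)/7259917 = -4616/7259917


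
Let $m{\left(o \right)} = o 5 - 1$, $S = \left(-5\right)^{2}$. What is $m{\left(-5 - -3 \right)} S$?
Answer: $-275$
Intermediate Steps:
$S = 25$
$m{\left(o \right)} = -1 + 5 o$ ($m{\left(o \right)} = 5 o - 1 = -1 + 5 o$)
$m{\left(-5 - -3 \right)} S = \left(-1 + 5 \left(-5 - -3\right)\right) 25 = \left(-1 + 5 \left(-5 + 3\right)\right) 25 = \left(-1 + 5 \left(-2\right)\right) 25 = \left(-1 - 10\right) 25 = \left(-11\right) 25 = -275$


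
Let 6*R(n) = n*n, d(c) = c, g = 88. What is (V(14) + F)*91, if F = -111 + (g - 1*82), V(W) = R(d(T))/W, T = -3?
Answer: -38181/4 ≈ -9545.3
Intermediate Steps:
R(n) = n**2/6 (R(n) = (n*n)/6 = n**2/6)
V(W) = 3/(2*W) (V(W) = ((1/6)*(-3)**2)/W = ((1/6)*9)/W = 3/(2*W))
F = -105 (F = -111 + (88 - 1*82) = -111 + (88 - 82) = -111 + 6 = -105)
(V(14) + F)*91 = ((3/2)/14 - 105)*91 = ((3/2)*(1/14) - 105)*91 = (3/28 - 105)*91 = -2937/28*91 = -38181/4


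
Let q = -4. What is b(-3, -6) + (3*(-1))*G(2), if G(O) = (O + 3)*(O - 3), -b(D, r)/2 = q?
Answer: 23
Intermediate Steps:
b(D, r) = 8 (b(D, r) = -2*(-4) = 8)
G(O) = (-3 + O)*(3 + O) (G(O) = (3 + O)*(-3 + O) = (-3 + O)*(3 + O))
b(-3, -6) + (3*(-1))*G(2) = 8 + (3*(-1))*(-9 + 2²) = 8 - 3*(-9 + 4) = 8 - 3*(-5) = 8 + 15 = 23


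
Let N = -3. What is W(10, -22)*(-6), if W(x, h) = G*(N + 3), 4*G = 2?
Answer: 0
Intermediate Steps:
G = ½ (G = (¼)*2 = ½ ≈ 0.50000)
W(x, h) = 0 (W(x, h) = (-3 + 3)/2 = (½)*0 = 0)
W(10, -22)*(-6) = 0*(-6) = 0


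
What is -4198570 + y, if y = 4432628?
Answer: 234058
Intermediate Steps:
-4198570 + y = -4198570 + 4432628 = 234058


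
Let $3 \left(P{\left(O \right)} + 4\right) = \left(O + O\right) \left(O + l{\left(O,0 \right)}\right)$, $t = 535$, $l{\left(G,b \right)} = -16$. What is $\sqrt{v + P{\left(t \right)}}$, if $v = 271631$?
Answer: $\sqrt{456737} \approx 675.82$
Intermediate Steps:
$P{\left(O \right)} = -4 + \frac{2 O \left(-16 + O\right)}{3}$ ($P{\left(O \right)} = -4 + \frac{\left(O + O\right) \left(O - 16\right)}{3} = -4 + \frac{2 O \left(-16 + O\right)}{3}$)
$\sqrt{v + P{\left(t \right)}} = \sqrt{271631 - \left(\frac{17132}{3} - \frac{572450}{3}\right)} = \sqrt{271631 - -185106} = \sqrt{271631 + 185106} = \sqrt{456737}$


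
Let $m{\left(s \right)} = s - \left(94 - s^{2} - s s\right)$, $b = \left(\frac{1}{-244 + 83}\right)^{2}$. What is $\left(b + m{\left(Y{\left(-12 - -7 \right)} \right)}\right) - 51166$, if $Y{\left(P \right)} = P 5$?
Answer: $- \frac{1296957234}{25921} \approx -50035.0$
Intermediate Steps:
$b = \frac{1}{25921}$ ($b = \left(\frac{1}{-161}\right)^{2} = \left(- \frac{1}{161}\right)^{2} = \frac{1}{25921} \approx 3.8579 \cdot 10^{-5}$)
$Y{\left(P \right)} = 5 P$
$m{\left(s \right)} = -94 + s + 2 s^{2}$ ($m{\left(s \right)} = s + \left(\left(s^{2} + s^{2}\right) - 94\right) = s + \left(2 s^{2} - 94\right) = s + \left(-94 + 2 s^{2}\right) = -94 + s + 2 s^{2}$)
$\left(b + m{\left(Y{\left(-12 - -7 \right)} \right)}\right) - 51166 = \left(\frac{1}{25921} + \left(-94 + 5 \left(-12 - -7\right) + 2 \left(5 \left(-12 - -7\right)\right)^{2}\right)\right) - 51166 = \left(\frac{1}{25921} + \left(-94 + 5 \left(-12 + 7\right) + 2 \left(5 \left(-12 + 7\right)\right)^{2}\right)\right) - 51166 = \left(\frac{1}{25921} + \left(-94 + 5 \left(-5\right) + 2 \left(5 \left(-5\right)\right)^{2}\right)\right) - 51166 = \left(\frac{1}{25921} - \left(119 - 1250\right)\right) - 51166 = \left(\frac{1}{25921} - -1131\right) - 51166 = \left(\frac{1}{25921} + 1131\right) - 51166 = \frac{29316652}{25921} - 51166 = - \frac{1296957234}{25921}$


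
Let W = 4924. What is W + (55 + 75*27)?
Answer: 7004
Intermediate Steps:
W + (55 + 75*27) = 4924 + (55 + 75*27) = 4924 + (55 + 2025) = 4924 + 2080 = 7004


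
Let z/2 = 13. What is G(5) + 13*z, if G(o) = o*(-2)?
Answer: 328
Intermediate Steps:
G(o) = -2*o
z = 26 (z = 2*13 = 26)
G(5) + 13*z = -2*5 + 13*26 = -10 + 338 = 328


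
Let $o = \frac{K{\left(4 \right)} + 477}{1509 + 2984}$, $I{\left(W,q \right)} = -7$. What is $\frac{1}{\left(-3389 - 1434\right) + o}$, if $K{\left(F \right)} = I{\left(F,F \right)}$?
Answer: $- \frac{4493}{21669269} \approx -0.00020734$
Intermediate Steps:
$K{\left(F \right)} = -7$
$o = \frac{470}{4493}$ ($o = \frac{-7 + 477}{1509 + 2984} = \frac{470}{4493} \approx 0.10461$)
$\frac{1}{\left(-3389 - 1434\right) + o} = \frac{1}{\left(-3389 - 1434\right) + \frac{470}{4493}} = \frac{1}{-4823 + \frac{470}{4493}} = \frac{1}{- \frac{21669269}{4493}} = - \frac{4493}{21669269}$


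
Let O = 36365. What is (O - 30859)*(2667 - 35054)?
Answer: -178322822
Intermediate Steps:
(O - 30859)*(2667 - 35054) = (36365 - 30859)*(2667 - 35054) = 5506*(-32387) = -178322822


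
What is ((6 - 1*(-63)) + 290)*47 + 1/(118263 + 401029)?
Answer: 8762013917/519292 ≈ 16873.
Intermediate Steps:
((6 - 1*(-63)) + 290)*47 + 1/(118263 + 401029) = ((6 + 63) + 290)*47 + 1/519292 = (69 + 290)*47 + 1/519292 = 359*47 + 1/519292 = 16873 + 1/519292 = 8762013917/519292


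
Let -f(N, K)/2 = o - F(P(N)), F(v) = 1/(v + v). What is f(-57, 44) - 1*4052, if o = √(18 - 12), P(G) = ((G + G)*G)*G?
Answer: -1500804073/370386 - 2*√6 ≈ -4056.9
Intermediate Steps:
P(G) = 2*G³ (P(G) = ((2*G)*G)*G = (2*G²)*G = 2*G³)
o = √6 ≈ 2.4495
F(v) = 1/(2*v)
f(N, K) = 1/(2*N³) - 2*√6 (f(N, K) = -2*(√6 - 1/(2*(2*N³))) = -2*(√6 - 1/(2*N³)/2) = -2*(√6 - 1/(4*N³)) = 1/(2*N³) - 2*√6)
f(-57, 44) - 1*4052 = ((½)/(-57)³ - 2*√6) - 1*4052 = ((½)*(-1/185193) - 2*√6) - 4052 = (-1/370386 - 2*√6) - 4052 = -1500804073/370386 - 2*√6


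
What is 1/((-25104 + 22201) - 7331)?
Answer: -1/10234 ≈ -9.7714e-5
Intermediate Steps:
1/((-25104 + 22201) - 7331) = 1/(-2903 - 7331) = 1/(-10234) = -1/10234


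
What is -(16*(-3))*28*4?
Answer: 5376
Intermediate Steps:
-(16*(-3))*28*4 = -(-48*28)*4 = -(-1344)*4 = -1*(-5376) = 5376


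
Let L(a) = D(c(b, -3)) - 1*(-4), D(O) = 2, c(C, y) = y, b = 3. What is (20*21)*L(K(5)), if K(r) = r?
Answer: 2520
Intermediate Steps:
L(a) = 6 (L(a) = 2 - 1*(-4) = 2 + 4 = 6)
(20*21)*L(K(5)) = (20*21)*6 = 420*6 = 2520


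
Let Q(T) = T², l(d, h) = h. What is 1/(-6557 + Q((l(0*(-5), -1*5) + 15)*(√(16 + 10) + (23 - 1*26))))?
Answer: 1019/4917 - 200*√26/4917 ≈ -0.00016349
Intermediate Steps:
1/(-6557 + Q((l(0*(-5), -1*5) + 15)*(√(16 + 10) + (23 - 1*26)))) = 1/(-6557 + ((-1*5 + 15)*(√(16 + 10) + (23 - 1*26)))²) = 1/(-6557 + ((-5 + 15)*(√26 + (23 - 26)))²) = 1/(-6557 + (10*(√26 - 3))²) = 1/(-6557 + (10*(-3 + √26))²) = 1/(-6557 + (-30 + 10*√26)²)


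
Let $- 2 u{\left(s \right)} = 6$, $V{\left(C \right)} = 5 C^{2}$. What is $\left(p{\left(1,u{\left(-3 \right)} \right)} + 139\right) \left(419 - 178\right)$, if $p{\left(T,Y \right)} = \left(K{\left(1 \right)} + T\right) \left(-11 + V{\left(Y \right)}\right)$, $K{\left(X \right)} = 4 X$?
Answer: $74469$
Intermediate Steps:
$u{\left(s \right)} = -3$ ($u{\left(s \right)} = \left(- \frac{1}{2}\right) 6 = -3$)
$p{\left(T,Y \right)} = \left(-11 + 5 Y^{2}\right) \left(4 + T\right)$ ($p{\left(T,Y \right)} = \left(4 \cdot 1 + T\right) \left(-11 + 5 Y^{2}\right) = \left(4 + T\right) \left(-11 + 5 Y^{2}\right) = \left(-11 + 5 Y^{2}\right) \left(4 + T\right)$)
$\left(p{\left(1,u{\left(-3 \right)} \right)} + 139\right) \left(419 - 178\right) = \left(\left(-44 - 11 + 20 \left(-3\right)^{2} + 5 \cdot 1 \left(-3\right)^{2}\right) + 139\right) \left(419 - 178\right) = \left(\left(-44 - 11 + 20 \cdot 9 + 5 \cdot 1 \cdot 9\right) + 139\right) 241 = \left(\left(-44 - 11 + 180 + 45\right) + 139\right) 241 = \left(170 + 139\right) 241 = 309 \cdot 241 = 74469$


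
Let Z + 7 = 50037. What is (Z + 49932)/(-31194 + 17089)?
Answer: -99962/14105 ≈ -7.0870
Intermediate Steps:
Z = 50030 (Z = -7 + 50037 = 50030)
(Z + 49932)/(-31194 + 17089) = (50030 + 49932)/(-31194 + 17089) = 99962/(-14105) = 99962*(-1/14105) = -99962/14105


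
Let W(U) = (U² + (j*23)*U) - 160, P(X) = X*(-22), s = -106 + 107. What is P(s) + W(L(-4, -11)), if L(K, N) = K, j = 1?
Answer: -258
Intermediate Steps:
s = 1
P(X) = -22*X
W(U) = -160 + U² + 23*U (W(U) = (U² + (1*23)*U) - 160 = (U² + 23*U) - 160 = -160 + U² + 23*U)
P(s) + W(L(-4, -11)) = -22*1 + (-160 + (-4)² + 23*(-4)) = -22 + (-160 + 16 - 92) = -22 - 236 = -258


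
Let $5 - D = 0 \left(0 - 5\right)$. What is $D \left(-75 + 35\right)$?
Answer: $-200$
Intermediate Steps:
$D = 5$ ($D = 5 - 0 \left(0 - 5\right) = 5 - 0 \left(-5\right) = 5 - 0 = 5 + 0 = 5$)
$D \left(-75 + 35\right) = 5 \left(-75 + 35\right) = 5 \left(-40\right) = -200$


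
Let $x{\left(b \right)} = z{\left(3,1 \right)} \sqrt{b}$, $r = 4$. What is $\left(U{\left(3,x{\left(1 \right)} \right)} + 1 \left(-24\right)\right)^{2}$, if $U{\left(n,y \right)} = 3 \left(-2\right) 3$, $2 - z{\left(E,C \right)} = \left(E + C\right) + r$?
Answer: $1764$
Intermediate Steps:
$z{\left(E,C \right)} = -2 - C - E$ ($z{\left(E,C \right)} = 2 - \left(\left(E + C\right) + 4\right) = 2 - \left(\left(C + E\right) + 4\right) = 2 - \left(4 + C + E\right) = -2 - C - E$)
$x{\left(b \right)} = - 6 \sqrt{b}$ ($x{\left(b \right)} = \left(-2 - 1 - 3\right) \sqrt{b} = - 6 \sqrt{b}$)
$U{\left(n,y \right)} = -18$ ($U{\left(n,y \right)} = \left(-6\right) 3 = -18$)
$\left(U{\left(3,x{\left(1 \right)} \right)} + 1 \left(-24\right)\right)^{2} = \left(-18 + 1 \left(-24\right)\right)^{2} = \left(-18 - 24\right)^{2} = \left(-42\right)^{2} = 1764$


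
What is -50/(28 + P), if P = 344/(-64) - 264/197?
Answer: -15760/6709 ≈ -2.3491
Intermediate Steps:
P = -10583/1576 (P = 344*(-1/64) - 264*1/197 = -43/8 - 264/197 = -10583/1576 ≈ -6.7151)
-50/(28 + P) = -50/(28 - 10583/1576) = -50/33545/1576 = -50*1576/33545 = -15760/6709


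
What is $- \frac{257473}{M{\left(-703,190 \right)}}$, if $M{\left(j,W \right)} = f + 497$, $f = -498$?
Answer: $257473$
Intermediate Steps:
$M{\left(j,W \right)} = -1$ ($M{\left(j,W \right)} = -498 + 497 = -1$)
$- \frac{257473}{M{\left(-703,190 \right)}} = - \frac{257473}{-1} = \left(-257473\right) \left(-1\right) = 257473$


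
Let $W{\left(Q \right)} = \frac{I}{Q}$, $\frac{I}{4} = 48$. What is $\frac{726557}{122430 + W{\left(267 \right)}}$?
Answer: $\frac{64663573}{10896334} \approx 5.9344$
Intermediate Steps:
$I = 192$ ($I = 4 \cdot 48 = 192$)
$W{\left(Q \right)} = \frac{192}{Q}$
$\frac{726557}{122430 + W{\left(267 \right)}} = \frac{726557}{122430 + \frac{192}{267}} = \frac{726557}{122430 + 192 \cdot \frac{1}{267}} = \frac{726557}{122430 + \frac{64}{89}} = \frac{726557}{\frac{10896334}{89}} = 726557 \cdot \frac{89}{10896334} = \frac{64663573}{10896334}$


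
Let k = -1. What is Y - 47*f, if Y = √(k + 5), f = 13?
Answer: -609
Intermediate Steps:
Y = 2 (Y = √(-1 + 5) = √4 = 2)
Y - 47*f = 2 - 47*13 = 2 - 611 = -609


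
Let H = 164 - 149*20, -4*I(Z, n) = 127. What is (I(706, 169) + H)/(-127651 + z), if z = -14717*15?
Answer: 11391/1393624 ≈ 0.0081737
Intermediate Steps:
I(Z, n) = -127/4 (I(Z, n) = -1/4*127 = -127/4)
H = -2816 (H = 164 - 2980 = -2816)
z = -220755
(I(706, 169) + H)/(-127651 + z) = (-127/4 - 2816)/(-127651 - 220755) = -11391/4/(-348406) = -11391/4*(-1/348406) = 11391/1393624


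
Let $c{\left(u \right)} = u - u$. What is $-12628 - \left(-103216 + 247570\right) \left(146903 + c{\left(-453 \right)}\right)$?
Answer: $-21206048290$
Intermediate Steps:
$c{\left(u \right)} = 0$
$-12628 - \left(-103216 + 247570\right) \left(146903 + c{\left(-453 \right)}\right) = -12628 - \left(-103216 + 247570\right) \left(146903 + 0\right) = -12628 - 144354 \cdot 146903 = -12628 - 21206035662 = -21206048290$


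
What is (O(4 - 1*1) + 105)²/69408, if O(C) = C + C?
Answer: 1369/7712 ≈ 0.17752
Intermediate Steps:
O(C) = 2*C
(O(4 - 1*1) + 105)²/69408 = (2*(4 - 1*1) + 105)²/69408 = (2*(4 - 1) + 105)²*(1/69408) = (2*3 + 105)²*(1/69408) = (6 + 105)²*(1/69408) = 111²*(1/69408) = 12321*(1/69408) = 1369/7712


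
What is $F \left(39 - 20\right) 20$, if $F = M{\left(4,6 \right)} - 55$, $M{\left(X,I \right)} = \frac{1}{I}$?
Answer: $- \frac{62510}{3} \approx -20837.0$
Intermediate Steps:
$F = - \frac{329}{6}$ ($F = \frac{1}{6} - 55 = - \frac{329}{6} \approx -54.833$)
$F \left(39 - 20\right) 20 = - \frac{329 \left(39 - 20\right) 20}{6} = - \frac{329 \cdot 19 \cdot 20}{6} = \left(- \frac{329}{6}\right) 380 = - \frac{62510}{3}$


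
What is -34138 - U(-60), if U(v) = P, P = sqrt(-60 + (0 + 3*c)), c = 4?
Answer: -34138 - 4*I*sqrt(3) ≈ -34138.0 - 6.9282*I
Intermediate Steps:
P = 4*I*sqrt(3) (P = sqrt(-60 + (0 + 3*4)) = sqrt(-60 + (0 + 12)) = sqrt(-60 + 12) = sqrt(-48) = 4*I*sqrt(3) ≈ 6.9282*I)
U(v) = 4*I*sqrt(3)
-34138 - U(-60) = -34138 - 4*I*sqrt(3)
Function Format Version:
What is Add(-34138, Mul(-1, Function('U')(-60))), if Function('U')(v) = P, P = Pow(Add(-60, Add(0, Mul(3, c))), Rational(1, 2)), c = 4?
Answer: Add(-34138, Mul(-4, I, Pow(3, Rational(1, 2)))) ≈ Add(-34138., Mul(-6.9282, I))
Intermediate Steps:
P = Mul(4, I, Pow(3, Rational(1, 2))) (P = Pow(Add(-60, Add(0, Mul(3, 4))), Rational(1, 2)) = Pow(Add(-60, Add(0, 12)), Rational(1, 2)) = Pow(Add(-60, 12), Rational(1, 2)) = Pow(-48, Rational(1, 2)) = Mul(4, I, Pow(3, Rational(1, 2))) ≈ Mul(6.9282, I))
Function('U')(v) = Mul(4, I, Pow(3, Rational(1, 2)))
Add(-34138, Mul(-1, Function('U')(-60))) = Add(-34138, Mul(-1, Mul(4, I, Pow(3, Rational(1, 2))))) = Add(-34138, Mul(-4, I, Pow(3, Rational(1, 2))))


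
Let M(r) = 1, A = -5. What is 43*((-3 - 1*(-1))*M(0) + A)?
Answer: -301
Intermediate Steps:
43*((-3 - 1*(-1))*M(0) + A) = 43*((-3 - 1*(-1))*1 - 5) = 43*((-3 + 1)*1 - 5) = 43*(-2*1 - 5) = 43*(-2 - 5) = 43*(-7) = -301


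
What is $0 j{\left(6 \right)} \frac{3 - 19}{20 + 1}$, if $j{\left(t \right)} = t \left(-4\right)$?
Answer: $0$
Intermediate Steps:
$j{\left(t \right)} = - 4 t$
$0 j{\left(6 \right)} \frac{3 - 19}{20 + 1} = 0 \left(\left(-4\right) 6\right) \frac{3 - 19}{20 + 1} = 0 \left(-24\right) \left(- \frac{16}{21}\right) = 0 \left(\left(-16\right) \frac{1}{21}\right) = 0 \left(- \frac{16}{21}\right) = 0$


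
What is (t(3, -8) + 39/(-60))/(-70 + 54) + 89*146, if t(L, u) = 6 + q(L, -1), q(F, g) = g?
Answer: 4157993/320 ≈ 12994.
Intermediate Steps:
t(L, u) = 5 (t(L, u) = 6 - 1 = 5)
(t(3, -8) + 39/(-60))/(-70 + 54) + 89*146 = (5 + 39/(-60))/(-70 + 54) + 89*146 = (5 + 39*(-1/60))/(-16) + 12994 = (5 - 13/20)*(-1/16) + 12994 = (87/20)*(-1/16) + 12994 = -87/320 + 12994 = 4157993/320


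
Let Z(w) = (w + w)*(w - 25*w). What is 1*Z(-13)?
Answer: -8112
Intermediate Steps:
Z(w) = -48*w² (Z(w) = (2*w)*(-24*w) = -48*w²)
1*Z(-13) = 1*(-48*(-13)²) = 1*(-48*169) = 1*(-8112) = -8112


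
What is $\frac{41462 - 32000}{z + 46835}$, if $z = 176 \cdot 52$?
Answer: $\frac{9462}{55987} \approx 0.169$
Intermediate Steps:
$z = 9152$
$\frac{41462 - 32000}{z + 46835} = \frac{41462 - 32000}{9152 + 46835} = \frac{9462}{55987}$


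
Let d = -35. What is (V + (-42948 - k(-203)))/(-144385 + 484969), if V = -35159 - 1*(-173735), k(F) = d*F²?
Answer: 1537943/340584 ≈ 4.5156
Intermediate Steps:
k(F) = -35*F²
V = 138576 (V = -35159 + 173735 = 138576)
(V + (-42948 - k(-203)))/(-144385 + 484969) = (138576 + (-42948 - (-35)*(-203)²))/(-144385 + 484969) = (138576 + (-42948 - (-35)*41209))/340584 = (138576 + (-42948 - 1*(-1442315)))*(1/340584) = (138576 + (-42948 + 1442315))*(1/340584) = (138576 + 1399367)*(1/340584) = 1537943*(1/340584) = 1537943/340584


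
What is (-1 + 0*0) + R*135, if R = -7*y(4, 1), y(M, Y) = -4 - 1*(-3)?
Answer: 944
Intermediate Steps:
y(M, Y) = -1 (y(M, Y) = -4 + 3 = -1)
R = 7 (R = -7*(-1) = 7)
(-1 + 0*0) + R*135 = (-1 + 0*0) + 7*135 = (-1 + 0) + 945 = -1 + 945 = 944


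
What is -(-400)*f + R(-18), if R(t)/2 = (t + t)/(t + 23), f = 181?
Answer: 361928/5 ≈ 72386.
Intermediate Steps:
R(t) = 4*t/(23 + t) (R(t) = 2*((t + t)/(t + 23)) = 2*((2*t)/(23 + t)) = 2*(2*t/(23 + t)) = 4*t/(23 + t))
-(-400)*f + R(-18) = -(-400)*181 + 4*(-18)/(23 - 18) = -400*(-181) + 4*(-18)/5 = 72400 + 4*(-18)*(⅕) = 72400 - 72/5 = 361928/5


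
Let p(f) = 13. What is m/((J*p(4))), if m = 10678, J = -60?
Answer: -5339/390 ≈ -13.690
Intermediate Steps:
m/((J*p(4))) = 10678/((-60*13)) = 10678/(-780) = 10678*(-1/780) = -5339/390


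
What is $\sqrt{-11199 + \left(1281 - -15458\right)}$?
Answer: $2 \sqrt{1385} \approx 74.431$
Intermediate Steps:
$\sqrt{-11199 + \left(1281 - -15458\right)} = \sqrt{-11199 + \left(1281 + 15458\right)} = \sqrt{-11199 + 16739} = \sqrt{5540} = 2 \sqrt{1385}$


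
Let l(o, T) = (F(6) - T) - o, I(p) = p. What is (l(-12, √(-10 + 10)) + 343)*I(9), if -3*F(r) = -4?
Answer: 3207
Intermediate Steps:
F(r) = 4/3 (F(r) = -⅓*(-4) = 4/3)
l(o, T) = 4/3 - T - o (l(o, T) = (4/3 - T) - o = 4/3 - T - o)
(l(-12, √(-10 + 10)) + 343)*I(9) = ((4/3 - √(-10 + 10) - 1*(-12)) + 343)*9 = ((4/3 - √0 + 12) + 343)*9 = ((4/3 - 1*0 + 12) + 343)*9 = ((4/3 + 0 + 12) + 343)*9 = (40/3 + 343)*9 = (1069/3)*9 = 3207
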